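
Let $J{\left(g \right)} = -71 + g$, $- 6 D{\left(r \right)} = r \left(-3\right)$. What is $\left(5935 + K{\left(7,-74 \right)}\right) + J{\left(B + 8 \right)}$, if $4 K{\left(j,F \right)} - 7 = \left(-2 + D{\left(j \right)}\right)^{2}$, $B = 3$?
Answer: $\frac{94037}{16} \approx 5877.3$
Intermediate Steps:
$D{\left(r \right)} = \frac{r}{2}$ ($D{\left(r \right)} = - \frac{r \left(-3\right)}{6} = - \frac{\left(-3\right) r}{6} = \frac{r}{2}$)
$K{\left(j,F \right)} = \frac{7}{4} + \frac{\left(-2 + \frac{j}{2}\right)^{2}}{4}$
$\left(5935 + K{\left(7,-74 \right)}\right) + J{\left(B + 8 \right)} = \left(5935 + \left(\frac{7}{4} + \frac{\left(-4 + 7\right)^{2}}{16}\right)\right) + \left(-71 + \left(3 + 8\right)\right) = \left(5935 + \left(\frac{7}{4} + \frac{3^{2}}{16}\right)\right) + \left(-71 + 11\right) = \left(5935 + \left(\frac{7}{4} + \frac{1}{16} \cdot 9\right)\right) - 60 = \left(5935 + \left(\frac{7}{4} + \frac{9}{16}\right)\right) - 60 = \left(5935 + \frac{37}{16}\right) - 60 = \frac{94997}{16} - 60 = \frac{94037}{16}$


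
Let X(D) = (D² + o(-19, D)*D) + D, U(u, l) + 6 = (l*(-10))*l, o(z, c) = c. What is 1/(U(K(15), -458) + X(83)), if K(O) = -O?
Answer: -1/2083785 ≈ -4.7990e-7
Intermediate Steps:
U(u, l) = -6 - 10*l² (U(u, l) = -6 + (l*(-10))*l = -6 + (-10*l)*l = -6 - 10*l²)
X(D) = D + 2*D² (X(D) = (D² + D*D) + D = (D² + D²) + D = 2*D² + D = D + 2*D²)
1/(U(K(15), -458) + X(83)) = 1/((-6 - 10*(-458)²) + 83*(1 + 2*83)) = 1/((-6 - 10*209764) + 83*(1 + 166)) = 1/((-6 - 2097640) + 83*167) = 1/(-2097646 + 13861) = 1/(-2083785) = -1/2083785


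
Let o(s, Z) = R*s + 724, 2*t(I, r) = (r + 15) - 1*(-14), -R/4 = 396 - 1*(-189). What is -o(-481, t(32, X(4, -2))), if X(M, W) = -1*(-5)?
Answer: -1126264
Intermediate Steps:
X(M, W) = 5
R = -2340 (R = -4*(396 - 1*(-189)) = -4*(396 + 189) = -4*585 = -2340)
t(I, r) = 29/2 + r/2 (t(I, r) = ((r + 15) - 1*(-14))/2 = ((15 + r) + 14)/2 = (29 + r)/2 = 29/2 + r/2)
o(s, Z) = 724 - 2340*s (o(s, Z) = -2340*s + 724 = 724 - 2340*s)
-o(-481, t(32, X(4, -2))) = -(724 - 2340*(-481)) = -(724 + 1125540) = -1*1126264 = -1126264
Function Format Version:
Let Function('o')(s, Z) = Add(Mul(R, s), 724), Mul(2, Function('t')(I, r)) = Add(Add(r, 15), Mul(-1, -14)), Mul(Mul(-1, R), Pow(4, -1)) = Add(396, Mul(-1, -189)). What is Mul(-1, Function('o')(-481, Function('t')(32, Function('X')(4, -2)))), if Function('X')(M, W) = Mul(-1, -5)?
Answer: -1126264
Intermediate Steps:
Function('X')(M, W) = 5
R = -2340 (R = Mul(-4, Add(396, Mul(-1, -189))) = Mul(-4, Add(396, 189)) = Mul(-4, 585) = -2340)
Function('t')(I, r) = Add(Rational(29, 2), Mul(Rational(1, 2), r)) (Function('t')(I, r) = Mul(Rational(1, 2), Add(Add(r, 15), Mul(-1, -14))) = Mul(Rational(1, 2), Add(Add(15, r), 14)) = Mul(Rational(1, 2), Add(29, r)) = Add(Rational(29, 2), Mul(Rational(1, 2), r)))
Function('o')(s, Z) = Add(724, Mul(-2340, s)) (Function('o')(s, Z) = Add(Mul(-2340, s), 724) = Add(724, Mul(-2340, s)))
Mul(-1, Function('o')(-481, Function('t')(32, Function('X')(4, -2)))) = Mul(-1, Add(724, Mul(-2340, -481))) = Mul(-1, Add(724, 1125540)) = Mul(-1, 1126264) = -1126264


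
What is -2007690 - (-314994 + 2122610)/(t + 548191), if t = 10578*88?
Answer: -2969485740566/1479055 ≈ -2.0077e+6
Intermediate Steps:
t = 930864
-2007690 - (-314994 + 2122610)/(t + 548191) = -2007690 - (-314994 + 2122610)/(930864 + 548191) = -2007690 - 1807616/1479055 = -2969485740566/1479055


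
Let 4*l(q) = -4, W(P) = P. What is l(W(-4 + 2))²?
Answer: 1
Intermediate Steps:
l(q) = -1 (l(q) = (¼)*(-4) = -1)
l(W(-4 + 2))² = (-1)² = 1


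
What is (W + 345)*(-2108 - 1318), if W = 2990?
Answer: -11425710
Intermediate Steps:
(W + 345)*(-2108 - 1318) = (2990 + 345)*(-2108 - 1318) = 3335*(-3426) = -11425710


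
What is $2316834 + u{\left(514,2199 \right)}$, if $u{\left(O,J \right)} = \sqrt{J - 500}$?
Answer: $2316834 + \sqrt{1699} \approx 2.3169 \cdot 10^{6}$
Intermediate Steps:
$u{\left(O,J \right)} = \sqrt{-500 + J}$
$2316834 + u{\left(514,2199 \right)} = 2316834 + \sqrt{-500 + 2199} = 2316834 + \sqrt{1699}$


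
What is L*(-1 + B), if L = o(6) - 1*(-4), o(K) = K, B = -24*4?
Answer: -970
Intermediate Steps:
B = -96 (B = -4*24 = -96)
L = 10 (L = 6 - 1*(-4) = 6 + 4 = 10)
L*(-1 + B) = 10*(-1 - 96) = 10*(-97) = -970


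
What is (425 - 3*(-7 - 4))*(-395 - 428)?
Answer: -376934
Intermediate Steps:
(425 - 3*(-7 - 4))*(-395 - 428) = (425 - 3*(-11))*(-823) = (425 + 33)*(-823) = 458*(-823) = -376934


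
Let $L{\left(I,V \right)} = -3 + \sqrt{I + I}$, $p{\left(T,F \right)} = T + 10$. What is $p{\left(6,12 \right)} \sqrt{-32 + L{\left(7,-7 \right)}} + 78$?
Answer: $78 + 16 \sqrt{-35 + \sqrt{14}} \approx 78.0 + 89.455 i$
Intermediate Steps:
$p{\left(T,F \right)} = 10 + T$
$L{\left(I,V \right)} = -3 + \sqrt{2} \sqrt{I}$ ($L{\left(I,V \right)} = -3 + \sqrt{2 I} = -3 + \sqrt{2} \sqrt{I}$)
$p{\left(6,12 \right)} \sqrt{-32 + L{\left(7,-7 \right)}} + 78 = \left(10 + 6\right) \sqrt{-32 - \left(3 - \sqrt{2} \sqrt{7}\right)} + 78 = 16 \sqrt{-32 - \left(3 - \sqrt{14}\right)} + 78 = 16 \sqrt{-35 + \sqrt{14}} + 78 = 78 + 16 \sqrt{-35 + \sqrt{14}}$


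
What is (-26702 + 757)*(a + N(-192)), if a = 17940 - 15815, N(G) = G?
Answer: -50151685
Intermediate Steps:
a = 2125
(-26702 + 757)*(a + N(-192)) = (-26702 + 757)*(2125 - 192) = -25945*1933 = -50151685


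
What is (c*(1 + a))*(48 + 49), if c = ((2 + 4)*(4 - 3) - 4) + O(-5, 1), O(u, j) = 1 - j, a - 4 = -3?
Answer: 388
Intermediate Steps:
a = 1 (a = 4 - 3 = 1)
c = 2 (c = ((2 + 4)*(4 - 3) - 4) + (1 - 1*1) = (6*1 - 4) + (1 - 1) = (6 - 4) + 0 = 2 + 0 = 2)
(c*(1 + a))*(48 + 49) = (2*(1 + 1))*(48 + 49) = (2*2)*97 = 4*97 = 388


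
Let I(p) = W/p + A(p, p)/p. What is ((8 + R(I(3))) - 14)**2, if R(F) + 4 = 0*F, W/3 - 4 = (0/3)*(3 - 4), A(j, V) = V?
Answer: 100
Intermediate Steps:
W = 12 (W = 12 + 3*((0/3)*(3 - 4)) = 12 + 3*((0*(1/3))*(-1)) = 12 + 3*(0*(-1)) = 12 + 3*0 = 12 + 0 = 12)
I(p) = 1 + 12/p (I(p) = 12/p + p/p = 12/p + 1 = 1 + 12/p)
R(F) = -4 (R(F) = -4 + 0*F = -4 + 0 = -4)
((8 + R(I(3))) - 14)**2 = ((8 - 4) - 14)**2 = (4 - 14)**2 = (-10)**2 = 100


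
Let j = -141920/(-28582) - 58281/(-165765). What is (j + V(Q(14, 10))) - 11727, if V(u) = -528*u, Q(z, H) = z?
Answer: -15093104624338/789649205 ≈ -19114.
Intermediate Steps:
j = 4198526057/789649205 (j = -141920*(-1/28582) - 58281*(-1/165765) = 70960/14291 + 19427/55255 = 4198526057/789649205 ≈ 5.3169)
(j + V(Q(14, 10))) - 11727 = (4198526057/789649205 - 528*14) - 11727 = (4198526057/789649205 - 7392) - 11727 = -5832888397303/789649205 - 11727 = -15093104624338/789649205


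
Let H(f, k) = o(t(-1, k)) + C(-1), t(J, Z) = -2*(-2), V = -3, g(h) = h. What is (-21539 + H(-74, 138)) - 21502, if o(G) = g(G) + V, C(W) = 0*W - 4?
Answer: -43044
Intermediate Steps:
t(J, Z) = 4
C(W) = -4 (C(W) = 0 - 4 = -4)
o(G) = -3 + G (o(G) = G - 3 = -3 + G)
H(f, k) = -3 (H(f, k) = (-3 + 4) - 4 = 1 - 4 = -3)
(-21539 + H(-74, 138)) - 21502 = (-21539 - 3) - 21502 = -21542 - 21502 = -43044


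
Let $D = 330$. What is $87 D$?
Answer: $28710$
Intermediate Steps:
$87 D = 87 \cdot 330 = 28710$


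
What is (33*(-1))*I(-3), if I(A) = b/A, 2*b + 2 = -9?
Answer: -121/2 ≈ -60.500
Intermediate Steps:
b = -11/2 (b = -1 + (½)*(-9) = -1 - 9/2 = -11/2 ≈ -5.5000)
I(A) = -11/(2*A)
(33*(-1))*I(-3) = (33*(-1))*(-11/2/(-3)) = -(-363)*(-1)/(2*3) = -33*11/6 = -121/2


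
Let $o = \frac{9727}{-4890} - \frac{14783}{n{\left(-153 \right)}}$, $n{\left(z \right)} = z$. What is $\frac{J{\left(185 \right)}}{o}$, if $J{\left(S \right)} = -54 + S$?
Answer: $\frac{32670090}{23600213} \approx 1.3843$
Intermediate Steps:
$o = \frac{23600213}{249390}$ ($o = \frac{9727}{-4890} - \frac{14783}{-153} = 9727 \left(- \frac{1}{4890}\right) - - \frac{14783}{153} = - \frac{9727}{4890} + \frac{14783}{153} = \frac{23600213}{249390} \approx 94.632$)
$\frac{J{\left(185 \right)}}{o} = \frac{-54 + 185}{\frac{23600213}{249390}} = 131 \cdot \frac{249390}{23600213} = \frac{32670090}{23600213}$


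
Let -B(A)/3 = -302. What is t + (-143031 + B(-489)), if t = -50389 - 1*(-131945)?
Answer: -60569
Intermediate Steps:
B(A) = 906 (B(A) = -3*(-302) = 906)
t = 81556 (t = -50389 + 131945 = 81556)
t + (-143031 + B(-489)) = 81556 + (-143031 + 906) = 81556 - 142125 = -60569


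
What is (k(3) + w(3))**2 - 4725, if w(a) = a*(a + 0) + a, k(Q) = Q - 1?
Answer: -4529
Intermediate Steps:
k(Q) = -1 + Q
w(a) = a + a**2 (w(a) = a*a + a = a**2 + a = a + a**2)
(k(3) + w(3))**2 - 4725 = ((-1 + 3) + 3*(1 + 3))**2 - 4725 = (2 + 3*4)**2 - 4725 = (2 + 12)**2 - 4725 = 14**2 - 4725 = 196 - 4725 = -4529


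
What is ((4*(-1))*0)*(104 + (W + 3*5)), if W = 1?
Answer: 0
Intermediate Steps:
((4*(-1))*0)*(104 + (W + 3*5)) = ((4*(-1))*0)*(104 + (1 + 3*5)) = (-4*0)*(104 + (1 + 15)) = 0*(104 + 16) = 0*120 = 0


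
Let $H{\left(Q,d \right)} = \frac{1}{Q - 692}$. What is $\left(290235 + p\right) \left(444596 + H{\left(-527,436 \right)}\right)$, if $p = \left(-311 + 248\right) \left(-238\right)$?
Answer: $\frac{165422678932767}{1219} \approx 1.357 \cdot 10^{11}$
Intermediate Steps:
$p = 14994$ ($p = \left(-63\right) \left(-238\right) = 14994$)
$H{\left(Q,d \right)} = \frac{1}{-692 + Q}$
$\left(290235 + p\right) \left(444596 + H{\left(-527,436 \right)}\right) = \left(290235 + 14994\right) \left(444596 + \frac{1}{-692 - 527}\right) = 305229 \left(444596 + \frac{1}{-1219}\right) = 305229 \left(444596 - \frac{1}{1219}\right) = 305229 \cdot \frac{541962523}{1219} = \frac{165422678932767}{1219}$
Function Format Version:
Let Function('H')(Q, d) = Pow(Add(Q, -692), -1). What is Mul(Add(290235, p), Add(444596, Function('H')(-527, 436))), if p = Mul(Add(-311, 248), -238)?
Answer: Rational(165422678932767, 1219) ≈ 1.3570e+11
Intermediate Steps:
p = 14994 (p = Mul(-63, -238) = 14994)
Function('H')(Q, d) = Pow(Add(-692, Q), -1)
Mul(Add(290235, p), Add(444596, Function('H')(-527, 436))) = Mul(Add(290235, 14994), Add(444596, Pow(Add(-692, -527), -1))) = Mul(305229, Add(444596, Pow(-1219, -1))) = Mul(305229, Add(444596, Rational(-1, 1219))) = Mul(305229, Rational(541962523, 1219)) = Rational(165422678932767, 1219)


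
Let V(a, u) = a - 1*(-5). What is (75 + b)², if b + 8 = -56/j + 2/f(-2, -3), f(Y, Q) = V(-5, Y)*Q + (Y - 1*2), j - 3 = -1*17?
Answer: 19881/4 ≈ 4970.3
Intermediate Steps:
V(a, u) = 5 + a (V(a, u) = a + 5 = 5 + a)
j = -14 (j = 3 - 1*17 = 3 - 17 = -14)
f(Y, Q) = -2 + Y (f(Y, Q) = (5 - 5)*Q + (Y - 1*2) = 0*Q + (Y - 2) = 0 + (-2 + Y) = -2 + Y)
b = -9/2 (b = -8 + (-56/(-14) + 2/(-2 - 2)) = -8 + (-56*(-1/14) + 2/(-4)) = -8 + (4 + 2*(-¼)) = -8 + (4 - ½) = -8 + 7/2 = -9/2 ≈ -4.5000)
(75 + b)² = (75 - 9/2)² = (141/2)² = 19881/4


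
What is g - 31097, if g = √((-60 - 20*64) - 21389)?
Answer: -31097 + I*√22729 ≈ -31097.0 + 150.76*I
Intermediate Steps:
g = I*√22729 (g = √((-60 - 1280) - 21389) = √(-1340 - 21389) = √(-22729) = I*√22729 ≈ 150.76*I)
g - 31097 = I*√22729 - 31097 = -31097 + I*√22729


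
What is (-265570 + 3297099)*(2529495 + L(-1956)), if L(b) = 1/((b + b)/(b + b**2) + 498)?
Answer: 7465703966308892935/973588 ≈ 7.6682e+12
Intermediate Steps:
L(b) = 1/(498 + 2*b/(b + b**2)) (L(b) = 1/((2*b)/(b + b**2) + 498) = 1/(2*b/(b + b**2) + 498) = 1/(498 + 2*b/(b + b**2)))
(-265570 + 3297099)*(2529495 + L(-1956)) = (-265570 + 3297099)*(2529495 + (1 - 1956)/(2*(250 + 249*(-1956)))) = 3031529*(2529495 + (1/2)*(-1955)/(250 - 487044)) = 3031529*(2529495 + (1/2)*(-1955)/(-486794)) = 3031529*(2529495 + (1/2)*(-1/486794)*(-1955)) = 3031529*(2529495 + 1955/973588) = 3031529*(2462685980015/973588) = 7465703966308892935/973588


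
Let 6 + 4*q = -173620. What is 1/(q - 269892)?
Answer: -2/626597 ≈ -3.1918e-6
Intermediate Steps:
q = -86813/2 (q = -3/2 + (¼)*(-173620) = -3/2 - 43405 = -86813/2 ≈ -43407.)
1/(q - 269892) = 1/(-86813/2 - 269892) = 1/(-626597/2) = -2/626597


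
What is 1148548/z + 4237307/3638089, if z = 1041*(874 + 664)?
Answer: 5481347057789/2912395749081 ≈ 1.8821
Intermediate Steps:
z = 1601058 (z = 1041*1538 = 1601058)
1148548/z + 4237307/3638089 = 1148548/1601058 + 4237307/3638089 = 1148548*(1/1601058) + 4237307*(1/3638089) = 574274/800529 + 4237307/3638089 = 5481347057789/2912395749081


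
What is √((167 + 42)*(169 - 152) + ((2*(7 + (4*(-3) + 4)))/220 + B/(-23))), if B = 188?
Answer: √22690019110/2530 ≈ 59.538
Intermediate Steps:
√((167 + 42)*(169 - 152) + ((2*(7 + (4*(-3) + 4)))/220 + B/(-23))) = √((167 + 42)*(169 - 152) + ((2*(7 + (4*(-3) + 4)))/220 + 188/(-23))) = √(209*17 + ((2*(7 + (-12 + 4)))*(1/220) + 188*(-1/23))) = √(3553 + ((2*(7 - 8))*(1/220) - 188/23)) = √(3553 + ((2*(-1))*(1/220) - 188/23)) = √(3553 + (-2*1/220 - 188/23)) = √(3553 + (-1/110 - 188/23)) = √(3553 - 20703/2530) = √(8968387/2530) = √22690019110/2530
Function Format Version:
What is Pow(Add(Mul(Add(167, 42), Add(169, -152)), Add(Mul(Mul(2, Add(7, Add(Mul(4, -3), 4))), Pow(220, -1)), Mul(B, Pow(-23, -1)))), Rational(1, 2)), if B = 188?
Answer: Mul(Rational(1, 2530), Pow(22690019110, Rational(1, 2))) ≈ 59.538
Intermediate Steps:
Pow(Add(Mul(Add(167, 42), Add(169, -152)), Add(Mul(Mul(2, Add(7, Add(Mul(4, -3), 4))), Pow(220, -1)), Mul(B, Pow(-23, -1)))), Rational(1, 2)) = Pow(Add(Mul(Add(167, 42), Add(169, -152)), Add(Mul(Mul(2, Add(7, Add(Mul(4, -3), 4))), Pow(220, -1)), Mul(188, Pow(-23, -1)))), Rational(1, 2)) = Pow(Add(Mul(209, 17), Add(Mul(Mul(2, Add(7, Add(-12, 4))), Rational(1, 220)), Mul(188, Rational(-1, 23)))), Rational(1, 2)) = Pow(Add(3553, Add(Mul(Mul(2, Add(7, -8)), Rational(1, 220)), Rational(-188, 23))), Rational(1, 2)) = Pow(Add(3553, Add(Mul(Mul(2, -1), Rational(1, 220)), Rational(-188, 23))), Rational(1, 2)) = Pow(Add(3553, Add(Mul(-2, Rational(1, 220)), Rational(-188, 23))), Rational(1, 2)) = Pow(Add(3553, Add(Rational(-1, 110), Rational(-188, 23))), Rational(1, 2)) = Pow(Add(3553, Rational(-20703, 2530)), Rational(1, 2)) = Pow(Rational(8968387, 2530), Rational(1, 2)) = Mul(Rational(1, 2530), Pow(22690019110, Rational(1, 2)))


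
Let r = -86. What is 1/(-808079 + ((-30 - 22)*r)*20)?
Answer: -1/718639 ≈ -1.3915e-6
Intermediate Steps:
1/(-808079 + ((-30 - 22)*r)*20) = 1/(-808079 + ((-30 - 22)*(-86))*20) = 1/(-808079 - 52*(-86)*20) = 1/(-808079 + 4472*20) = 1/(-808079 + 89440) = 1/(-718639) = -1/718639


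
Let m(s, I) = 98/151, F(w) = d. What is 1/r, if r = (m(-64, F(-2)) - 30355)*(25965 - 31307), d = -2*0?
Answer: 151/24485094394 ≈ 6.1670e-9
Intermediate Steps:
d = 0
F(w) = 0
m(s, I) = 98/151 (m(s, I) = 98*(1/151) = 98/151)
r = 24485094394/151 (r = (98/151 - 30355)*(25965 - 31307) = -4583507/151*(-5342) = 24485094394/151 ≈ 1.6215e+8)
1/r = 1/(24485094394/151) = 151/24485094394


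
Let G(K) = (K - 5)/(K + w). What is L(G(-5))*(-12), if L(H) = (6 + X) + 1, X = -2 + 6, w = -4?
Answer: -132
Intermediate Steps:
X = 4
G(K) = (-5 + K)/(-4 + K) (G(K) = (K - 5)/(K - 4) = (-5 + K)/(-4 + K))
L(H) = 11 (L(H) = (6 + 4) + 1 = 10 + 1 = 11)
L(G(-5))*(-12) = 11*(-12) = -132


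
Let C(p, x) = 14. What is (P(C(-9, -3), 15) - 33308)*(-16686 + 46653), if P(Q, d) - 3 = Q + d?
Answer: -997181892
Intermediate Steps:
P(Q, d) = 3 + Q + d (P(Q, d) = 3 + (Q + d) = 3 + Q + d)
(P(C(-9, -3), 15) - 33308)*(-16686 + 46653) = ((3 + 14 + 15) - 33308)*(-16686 + 46653) = (32 - 33308)*29967 = -33276*29967 = -997181892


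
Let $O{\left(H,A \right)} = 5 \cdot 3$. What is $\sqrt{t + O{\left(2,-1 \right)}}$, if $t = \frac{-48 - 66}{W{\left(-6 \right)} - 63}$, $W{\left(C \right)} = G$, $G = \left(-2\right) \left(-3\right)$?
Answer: $\sqrt{17} \approx 4.1231$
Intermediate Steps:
$G = 6$
$O{\left(H,A \right)} = 15$
$W{\left(C \right)} = 6$
$t = 2$ ($t = \frac{-48 - 66}{6 - 63} = - \frac{114}{-57} = \left(-114\right) \left(- \frac{1}{57}\right) = 2$)
$\sqrt{t + O{\left(2,-1 \right)}} = \sqrt{2 + 15} = \sqrt{17}$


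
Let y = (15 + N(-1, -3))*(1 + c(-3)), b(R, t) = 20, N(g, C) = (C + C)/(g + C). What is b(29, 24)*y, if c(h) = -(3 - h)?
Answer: -1650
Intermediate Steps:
N(g, C) = 2*C/(C + g) (N(g, C) = (2*C)/(C + g) = 2*C/(C + g))
c(h) = -3 + h
y = -165/2 (y = (15 + 2*(-3)/(-3 - 1))*(1 + (-3 - 3)) = (15 + 2*(-3)/(-4))*(1 - 6) = (15 + 2*(-3)*(-¼))*(-5) = (15 + 3/2)*(-5) = (33/2)*(-5) = -165/2 ≈ -82.500)
b(29, 24)*y = 20*(-165/2) = -1650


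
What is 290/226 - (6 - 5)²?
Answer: 32/113 ≈ 0.28319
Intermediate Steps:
290/226 - (6 - 5)² = 290*(1/226) - 1*1² = 145/113 - 1*1 = 145/113 - 1 = 32/113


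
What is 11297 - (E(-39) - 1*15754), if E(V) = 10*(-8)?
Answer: 27131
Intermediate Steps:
E(V) = -80
11297 - (E(-39) - 1*15754) = 11297 - (-80 - 1*15754) = 11297 - (-80 - 15754) = 11297 - 1*(-15834) = 11297 + 15834 = 27131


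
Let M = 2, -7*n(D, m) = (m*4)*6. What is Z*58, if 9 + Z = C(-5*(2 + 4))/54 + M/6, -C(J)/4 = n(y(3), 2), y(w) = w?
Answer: -29812/63 ≈ -473.21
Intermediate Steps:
n(D, m) = -24*m/7 (n(D, m) = -m*4*6/7 = -4*m*6/7 = -24*m/7)
C(J) = 192/7 (C(J) = -(-96)*2/7 = -4*(-48/7) = 192/7)
Z = -514/63 (Z = -9 + ((192/7)/54 + 2/6) = -9 + ((192/7)*(1/54) + 2*(⅙)) = -9 + (32/63 + ⅓) = -9 + 53/63 = -514/63 ≈ -8.1587)
Z*58 = -514/63*58 = -29812/63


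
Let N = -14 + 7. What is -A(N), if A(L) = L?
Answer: 7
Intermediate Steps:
N = -7
-A(N) = -1*(-7) = 7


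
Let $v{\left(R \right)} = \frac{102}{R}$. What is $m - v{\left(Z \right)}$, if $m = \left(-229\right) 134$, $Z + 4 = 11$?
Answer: $- \frac{214904}{7} \approx -30701.0$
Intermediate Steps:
$Z = 7$ ($Z = -4 + 11 = 7$)
$m = -30686$
$m - v{\left(Z \right)} = -30686 - \frac{102}{7} = - \frac{214904}{7}$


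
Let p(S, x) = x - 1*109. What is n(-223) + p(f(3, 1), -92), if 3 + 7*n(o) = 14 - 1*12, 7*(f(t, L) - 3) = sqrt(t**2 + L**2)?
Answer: -1408/7 ≈ -201.14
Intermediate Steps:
f(t, L) = 3 + sqrt(L**2 + t**2)/7 (f(t, L) = 3 + sqrt(t**2 + L**2)/7 = 3 + sqrt(L**2 + t**2)/7)
n(o) = -1/7 (n(o) = -3/7 + (14 - 1*12)/7 = -3/7 + (14 - 12)/7 = -3/7 + (1/7)*2 = -3/7 + 2/7 = -1/7)
p(S, x) = -109 + x (p(S, x) = x - 109 = -109 + x)
n(-223) + p(f(3, 1), -92) = -1/7 + (-109 - 92) = -1/7 - 201 = -1408/7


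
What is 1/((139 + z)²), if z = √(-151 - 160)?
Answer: (139 + I*√311)⁻² ≈ 4.9323e-5 - 1.272e-5*I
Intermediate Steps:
z = I*√311 (z = √(-311) = I*√311 ≈ 17.635*I)
1/((139 + z)²) = 1/((139 + I*√311)²) = (139 + I*√311)⁻²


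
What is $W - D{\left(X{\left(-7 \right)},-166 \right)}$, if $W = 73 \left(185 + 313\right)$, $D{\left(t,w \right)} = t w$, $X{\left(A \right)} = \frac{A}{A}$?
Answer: $36520$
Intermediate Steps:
$X{\left(A \right)} = 1$
$W = 36354$ ($W = 73 \cdot 498 = 36354$)
$W - D{\left(X{\left(-7 \right)},-166 \right)} = 36354 - 1 \left(-166\right) = 36354 - -166 = 36354 + 166 = 36520$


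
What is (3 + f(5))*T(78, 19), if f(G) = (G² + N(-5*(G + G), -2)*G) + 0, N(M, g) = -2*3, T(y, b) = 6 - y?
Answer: 144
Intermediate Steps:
N(M, g) = -6
f(G) = G² - 6*G (f(G) = (G² - 6*G) + 0 = G² - 6*G)
(3 + f(5))*T(78, 19) = (3 + 5*(-6 + 5))*(6 - 1*78) = (3 + 5*(-1))*(6 - 78) = (3 - 5)*(-72) = -2*(-72) = 144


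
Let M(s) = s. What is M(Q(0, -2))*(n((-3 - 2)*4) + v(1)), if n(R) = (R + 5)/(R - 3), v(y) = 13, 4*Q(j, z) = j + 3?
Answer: 471/46 ≈ 10.239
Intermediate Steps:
Q(j, z) = ¾ + j/4 (Q(j, z) = (j + 3)/4 = (3 + j)/4 = ¾ + j/4)
n(R) = (5 + R)/(-3 + R)
M(Q(0, -2))*(n((-3 - 2)*4) + v(1)) = (¾ + (¼)*0)*((5 + (-3 - 2)*4)/(-3 + (-3 - 2)*4) + 13) = (¾ + 0)*((5 - 5*4)/(-3 - 5*4) + 13) = 3*((5 - 20)/(-3 - 20) + 13)/4 = 3*(-15/(-23) + 13)/4 = 3*(-1/23*(-15) + 13)/4 = 3*(15/23 + 13)/4 = (¾)*(314/23) = 471/46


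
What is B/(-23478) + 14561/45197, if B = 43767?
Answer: -545424647/353711722 ≈ -1.5420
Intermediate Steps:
B/(-23478) + 14561/45197 = 43767/(-23478) + 14561/45197 = 43767*(-1/23478) + 14561*(1/45197) = -14589/7826 + 14561/45197 = -545424647/353711722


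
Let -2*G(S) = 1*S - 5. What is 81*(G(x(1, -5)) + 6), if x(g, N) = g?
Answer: 648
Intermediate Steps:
G(S) = 5/2 - S/2 (G(S) = -(1*S - 5)/2 = -(S - 5)/2 = -(-5 + S)/2 = 5/2 - S/2)
81*(G(x(1, -5)) + 6) = 81*((5/2 - 1/2*1) + 6) = 81*((5/2 - 1/2) + 6) = 81*(2 + 6) = 81*8 = 648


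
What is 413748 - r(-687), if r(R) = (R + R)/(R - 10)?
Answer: 288380982/697 ≈ 4.1375e+5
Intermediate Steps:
r(R) = 2*R/(-10 + R) (r(R) = (2*R)/(-10 + R) = 2*R/(-10 + R))
413748 - r(-687) = 413748 - 2*(-687)/(-10 - 687) = 413748 - 2*(-687)/(-697) = 413748 - 2*(-687)*(-1)/697 = 413748 - 1*1374/697 = 413748 - 1374/697 = 288380982/697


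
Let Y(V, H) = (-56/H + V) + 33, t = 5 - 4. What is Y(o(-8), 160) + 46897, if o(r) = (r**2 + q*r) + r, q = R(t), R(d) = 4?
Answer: 939073/20 ≈ 46954.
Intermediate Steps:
t = 1
q = 4
o(r) = r**2 + 5*r (o(r) = (r**2 + 4*r) + r = r**2 + 5*r)
Y(V, H) = 33 + V - 56/H (Y(V, H) = (V - 56/H) + 33 = 33 + V - 56/H)
Y(o(-8), 160) + 46897 = (33 - 8*(5 - 8) - 56/160) + 46897 = (33 - 8*(-3) - 56*1/160) + 46897 = (33 + 24 - 7/20) + 46897 = 1133/20 + 46897 = 939073/20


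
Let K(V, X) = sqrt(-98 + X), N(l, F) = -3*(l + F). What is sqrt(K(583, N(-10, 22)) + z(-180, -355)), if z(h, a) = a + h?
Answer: sqrt(-535 + I*sqrt(134)) ≈ 0.2502 + 23.131*I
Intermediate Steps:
N(l, F) = -3*F - 3*l (N(l, F) = -3*(F + l) = -3*F - 3*l)
sqrt(K(583, N(-10, 22)) + z(-180, -355)) = sqrt(sqrt(-98 + (-3*22 - 3*(-10))) + (-355 - 180)) = sqrt(sqrt(-98 + (-66 + 30)) - 535) = sqrt(sqrt(-98 - 36) - 535) = sqrt(sqrt(-134) - 535) = sqrt(I*sqrt(134) - 535) = sqrt(-535 + I*sqrt(134))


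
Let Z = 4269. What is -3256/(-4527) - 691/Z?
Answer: 3590569/6441921 ≈ 0.55738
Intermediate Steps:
-3256/(-4527) - 691/Z = -3256/(-4527) - 691/4269 = -3256*(-1/4527) - 691*1/4269 = 3256/4527 - 691/4269 = 3590569/6441921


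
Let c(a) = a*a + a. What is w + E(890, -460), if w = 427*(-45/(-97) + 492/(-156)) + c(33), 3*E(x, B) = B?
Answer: -680686/3783 ≈ -179.93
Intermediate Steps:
c(a) = a + a² (c(a) = a² + a = a + a²)
E(x, B) = B/3
w = -33542/1261 (w = 427*(-45/(-97) + 492/(-156)) + 33*(1 + 33) = 427*(-45*(-1/97) + 492*(-1/156)) + 33*34 = 427*(45/97 - 41/13) + 1122 = 427*(-3392/1261) + 1122 = -1448384/1261 + 1122 = -33542/1261 ≈ -26.600)
w + E(890, -460) = -33542/1261 + (⅓)*(-460) = -33542/1261 - 460/3 = -680686/3783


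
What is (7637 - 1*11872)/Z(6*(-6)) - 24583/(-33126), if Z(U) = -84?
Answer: 3389371/66252 ≈ 51.159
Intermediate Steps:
(7637 - 1*11872)/Z(6*(-6)) - 24583/(-33126) = (7637 - 1*11872)/(-84) - 24583/(-33126) = (7637 - 11872)*(-1/84) - 24583*(-1/33126) = -4235*(-1/84) + 24583/33126 = 605/12 + 24583/33126 = 3389371/66252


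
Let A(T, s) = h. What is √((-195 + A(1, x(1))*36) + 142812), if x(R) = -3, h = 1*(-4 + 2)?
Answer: √142545 ≈ 377.55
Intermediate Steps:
h = -2 (h = 1*(-2) = -2)
A(T, s) = -2
√((-195 + A(1, x(1))*36) + 142812) = √((-195 - 2*36) + 142812) = √((-195 - 72) + 142812) = √(-267 + 142812) = √142545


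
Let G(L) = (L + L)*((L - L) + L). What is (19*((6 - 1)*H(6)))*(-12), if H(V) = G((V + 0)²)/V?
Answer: -492480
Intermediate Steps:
G(L) = 2*L² (G(L) = (2*L)*(0 + L) = (2*L)*L = 2*L²)
H(V) = 2*V³ (H(V) = (2*((V + 0)²)²)/V = (2*(V²)²)/V = (2*V⁴)/V = 2*V³)
(19*((6 - 1)*H(6)))*(-12) = (19*((6 - 1)*(2*6³)))*(-12) = (19*(5*(2*216)))*(-12) = (19*(5*432))*(-12) = (19*2160)*(-12) = 41040*(-12) = -492480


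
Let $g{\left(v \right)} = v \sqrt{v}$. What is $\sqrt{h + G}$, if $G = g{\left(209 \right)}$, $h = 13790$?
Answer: $\sqrt{13790 + 209 \sqrt{209}} \approx 129.66$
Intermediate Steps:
$g{\left(v \right)} = v^{\frac{3}{2}}$
$G = 209 \sqrt{209}$ ($G = 209^{\frac{3}{2}} = 209 \sqrt{209} \approx 3021.5$)
$\sqrt{h + G} = \sqrt{13790 + 209 \sqrt{209}}$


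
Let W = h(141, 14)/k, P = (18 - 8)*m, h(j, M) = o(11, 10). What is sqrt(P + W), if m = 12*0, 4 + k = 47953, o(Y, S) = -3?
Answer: I*sqrt(15983)/15983 ≈ 0.0079099*I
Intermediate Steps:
h(j, M) = -3
k = 47949 (k = -4 + 47953 = 47949)
m = 0
P = 0 (P = (18 - 8)*0 = 10*0 = 0)
W = -1/15983 (W = -3/47949 = -3*1/47949 = -1/15983 ≈ -6.2566e-5)
sqrt(P + W) = sqrt(0 - 1/15983) = sqrt(-1/15983) = I*sqrt(15983)/15983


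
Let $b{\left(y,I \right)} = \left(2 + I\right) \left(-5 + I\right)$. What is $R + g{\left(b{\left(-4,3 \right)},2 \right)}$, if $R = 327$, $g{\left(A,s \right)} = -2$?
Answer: $325$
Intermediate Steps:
$b{\left(y,I \right)} = \left(-5 + I\right) \left(2 + I\right)$
$R + g{\left(b{\left(-4,3 \right)},2 \right)} = 327 - 2 = 325$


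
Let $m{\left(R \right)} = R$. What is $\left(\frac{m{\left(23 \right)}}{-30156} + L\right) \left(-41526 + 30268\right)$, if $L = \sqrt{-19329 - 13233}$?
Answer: $\frac{129467}{15078} - 101322 i \sqrt{402} \approx 8.5865 - 2.0315 \cdot 10^{6} i$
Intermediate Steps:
$L = 9 i \sqrt{402}$ ($L = \sqrt{-32562} = 9 i \sqrt{402} \approx 180.45 i$)
$\left(\frac{m{\left(23 \right)}}{-30156} + L\right) \left(-41526 + 30268\right) = \left(\frac{23}{-30156} + 9 i \sqrt{402}\right) \left(-41526 + 30268\right) = \left(23 \left(- \frac{1}{30156}\right) + 9 i \sqrt{402}\right) \left(-11258\right) = \left(- \frac{23}{30156} + 9 i \sqrt{402}\right) \left(-11258\right) = \frac{129467}{15078} - 101322 i \sqrt{402}$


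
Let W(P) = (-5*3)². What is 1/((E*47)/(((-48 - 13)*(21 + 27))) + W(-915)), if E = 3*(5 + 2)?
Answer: 976/219271 ≈ 0.0044511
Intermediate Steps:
W(P) = 225 (W(P) = (-15)² = 225)
E = 21 (E = 3*7 = 21)
1/((E*47)/(((-48 - 13)*(21 + 27))) + W(-915)) = 1/((21*47)/(((-48 - 13)*(21 + 27))) + 225) = 1/(987/((-61*48)) + 225) = 1/(987/(-2928) + 225) = 1/(987*(-1/2928) + 225) = 1/(-329/976 + 225) = 1/(219271/976) = 976/219271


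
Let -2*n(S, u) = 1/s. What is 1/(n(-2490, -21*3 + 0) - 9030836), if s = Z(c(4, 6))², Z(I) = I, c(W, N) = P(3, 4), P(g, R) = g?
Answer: -18/162555049 ≈ -1.1073e-7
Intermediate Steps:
c(W, N) = 3
s = 9 (s = 3² = 9)
n(S, u) = -1/18 (n(S, u) = -½/9 = -½*⅑ = -1/18)
1/(n(-2490, -21*3 + 0) - 9030836) = 1/(-1/18 - 9030836) = 1/(-162555049/18) = -18/162555049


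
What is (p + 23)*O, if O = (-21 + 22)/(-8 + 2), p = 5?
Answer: -14/3 ≈ -4.6667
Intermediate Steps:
O = -⅙ (O = 1/(-6) = 1*(-⅙) = -⅙ ≈ -0.16667)
(p + 23)*O = (5 + 23)*(-⅙) = 28*(-⅙) = -14/3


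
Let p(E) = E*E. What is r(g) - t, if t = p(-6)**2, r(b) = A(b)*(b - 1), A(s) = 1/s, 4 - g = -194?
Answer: -256411/198 ≈ -1295.0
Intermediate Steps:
g = 198 (g = 4 - 1*(-194) = 4 + 194 = 198)
A(s) = 1/s
r(b) = (-1 + b)/b (r(b) = (b - 1)/b = (-1 + b)/b)
p(E) = E**2
t = 1296 (t = ((-6)**2)**2 = 36**2 = 1296)
r(g) - t = (-1 + 198)/198 - 1*1296 = (1/198)*197 - 1296 = 197/198 - 1296 = -256411/198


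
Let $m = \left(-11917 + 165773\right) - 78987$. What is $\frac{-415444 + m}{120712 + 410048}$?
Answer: $- \frac{22705}{35384} \approx -0.64167$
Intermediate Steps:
$m = 74869$ ($m = 153856 - 78987 = 74869$)
$\frac{-415444 + m}{120712 + 410048} = \frac{-415444 + 74869}{120712 + 410048} = - \frac{340575}{530760} = \left(-340575\right) \frac{1}{530760} = - \frac{22705}{35384}$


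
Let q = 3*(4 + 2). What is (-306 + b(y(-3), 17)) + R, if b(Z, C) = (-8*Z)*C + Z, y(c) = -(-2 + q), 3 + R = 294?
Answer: 2145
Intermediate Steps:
R = 291 (R = -3 + 294 = 291)
q = 18 (q = 3*6 = 18)
y(c) = -16 (y(c) = -(-2 + 18) = -1*16 = -16)
b(Z, C) = Z - 8*C*Z (b(Z, C) = -8*C*Z + Z = Z - 8*C*Z)
(-306 + b(y(-3), 17)) + R = (-306 - 16*(1 - 8*17)) + 291 = (-306 - 16*(1 - 136)) + 291 = (-306 - 16*(-135)) + 291 = (-306 + 2160) + 291 = 1854 + 291 = 2145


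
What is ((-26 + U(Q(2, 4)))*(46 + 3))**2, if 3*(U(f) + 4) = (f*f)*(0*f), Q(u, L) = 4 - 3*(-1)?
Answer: 2160900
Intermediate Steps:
Q(u, L) = 7 (Q(u, L) = 4 + 3 = 7)
U(f) = -4 (U(f) = -4 + ((f*f)*(0*f))/3 = -4 + (f**2*0)/3 = -4 + (1/3)*0 = -4 + 0 = -4)
((-26 + U(Q(2, 4)))*(46 + 3))**2 = ((-26 - 4)*(46 + 3))**2 = (-30*49)**2 = (-1470)**2 = 2160900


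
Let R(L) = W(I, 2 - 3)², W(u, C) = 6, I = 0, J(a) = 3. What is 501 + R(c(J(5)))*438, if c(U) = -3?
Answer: 16269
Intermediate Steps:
R(L) = 36 (R(L) = 6² = 36)
501 + R(c(J(5)))*438 = 501 + 36*438 = 501 + 15768 = 16269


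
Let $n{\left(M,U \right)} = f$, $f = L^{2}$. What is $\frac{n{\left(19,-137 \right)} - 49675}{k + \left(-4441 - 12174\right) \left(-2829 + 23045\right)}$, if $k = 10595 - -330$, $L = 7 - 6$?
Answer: $\frac{16558}{111959305} \approx 0.00014789$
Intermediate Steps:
$L = 1$ ($L = 7 - 6 = 1$)
$f = 1$ ($f = 1^{2} = 1$)
$n{\left(M,U \right)} = 1$
$k = 10925$ ($k = 10595 + 330 = 10925$)
$\frac{n{\left(19,-137 \right)} - 49675}{k + \left(-4441 - 12174\right) \left(-2829 + 23045\right)} = \frac{1 - 49675}{10925 + \left(-4441 - 12174\right) \left(-2829 + 23045\right)} = - \frac{49674}{10925 - 335888840} = - \frac{49674}{-335877915} = \left(-49674\right) \left(- \frac{1}{335877915}\right) = \frac{16558}{111959305}$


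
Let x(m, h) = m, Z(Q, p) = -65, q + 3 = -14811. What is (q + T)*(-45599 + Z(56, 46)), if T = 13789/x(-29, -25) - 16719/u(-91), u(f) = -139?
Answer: 2792219073856/4031 ≈ 6.9269e+8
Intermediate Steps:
q = -14814 (q = -3 - 14811 = -14814)
T = -1431820/4031 (T = 13789/(-29) - 16719/(-139) = 13789*(-1/29) - 16719*(-1/139) = -13789/29 + 16719/139 = -1431820/4031 ≈ -355.20)
(q + T)*(-45599 + Z(56, 46)) = (-14814 - 1431820/4031)*(-45599 - 65) = -61147054/4031*(-45664) = 2792219073856/4031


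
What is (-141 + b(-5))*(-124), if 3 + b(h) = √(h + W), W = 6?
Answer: 17732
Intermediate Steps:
b(h) = -3 + √(6 + h) (b(h) = -3 + √(h + 6) = -3 + √(6 + h))
(-141 + b(-5))*(-124) = (-141 + (-3 + √(6 - 5)))*(-124) = (-141 + (-3 + √1))*(-124) = (-141 + (-3 + 1))*(-124) = (-141 - 2)*(-124) = -143*(-124) = 17732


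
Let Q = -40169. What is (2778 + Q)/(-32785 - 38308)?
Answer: 37391/71093 ≈ 0.52594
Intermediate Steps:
(2778 + Q)/(-32785 - 38308) = (2778 - 40169)/(-32785 - 38308) = -37391/(-71093) = -37391*(-1/71093) = 37391/71093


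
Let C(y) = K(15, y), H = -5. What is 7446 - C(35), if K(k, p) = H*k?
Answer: 7521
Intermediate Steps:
K(k, p) = -5*k
C(y) = -75 (C(y) = -5*15 = -75)
7446 - C(35) = 7446 - 1*(-75) = 7446 + 75 = 7521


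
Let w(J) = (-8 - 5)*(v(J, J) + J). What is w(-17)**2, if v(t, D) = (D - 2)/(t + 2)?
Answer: 9412624/225 ≈ 41834.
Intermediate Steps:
v(t, D) = (-2 + D)/(2 + t)
w(J) = -13*J - 13*(-2 + J)/(2 + J) (w(J) = (-8 - 5)*((-2 + J)/(2 + J) + J) = -13*(J + (-2 + J)/(2 + J)) = -13*J - 13*(-2 + J)/(2 + J))
w(-17)**2 = (13*(2 - 1*(-17)**2 - 3*(-17))/(2 - 17))**2 = (13*(2 - 1*289 + 51)/(-15))**2 = (13*(-1/15)*(2 - 289 + 51))**2 = (13*(-1/15)*(-236))**2 = (3068/15)**2 = 9412624/225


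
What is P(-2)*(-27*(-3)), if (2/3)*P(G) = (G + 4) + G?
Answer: 0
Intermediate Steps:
P(G) = 6 + 3*G (P(G) = 3*((G + 4) + G)/2 = 3*((4 + G) + G)/2 = 3*(4 + 2*G)/2 = 6 + 3*G)
P(-2)*(-27*(-3)) = (6 + 3*(-2))*(-27*(-3)) = (6 - 6)*81 = 0*81 = 0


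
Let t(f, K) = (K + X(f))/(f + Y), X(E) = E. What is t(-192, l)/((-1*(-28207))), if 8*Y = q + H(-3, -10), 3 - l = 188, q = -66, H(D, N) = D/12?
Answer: 32/479519 ≈ 6.6734e-5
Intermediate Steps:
H(D, N) = D/12 (H(D, N) = D*(1/12) = D/12)
l = -185 (l = 3 - 1*188 = 3 - 188 = -185)
Y = -265/32 (Y = (-66 + (1/12)*(-3))/8 = (-66 - 1/4)/8 = (1/8)*(-265/4) = -265/32 ≈ -8.2813)
t(f, K) = (K + f)/(-265/32 + f) (t(f, K) = (K + f)/(f - 265/32) = (K + f)/(-265/32 + f))
t(-192, l)/((-1*(-28207))) = (32*(-185 - 192)/(-265 + 32*(-192)))/((-1*(-28207))) = (32*(-377)/(-265 - 6144))/28207 = (32*(-377)/(-6409))*(1/28207) = (32*(-1/6409)*(-377))*(1/28207) = (32/17)*(1/28207) = 32/479519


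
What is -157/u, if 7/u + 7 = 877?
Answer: -136590/7 ≈ -19513.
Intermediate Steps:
u = 7/870 (u = 7/(-7 + 877) = 7/870 ≈ 0.0080460)
-157/u = -157/7/870 = -157*870/7 = -136590/7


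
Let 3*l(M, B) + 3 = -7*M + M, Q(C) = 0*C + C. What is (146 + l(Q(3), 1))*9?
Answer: 1251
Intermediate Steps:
Q(C) = C (Q(C) = 0 + C = C)
l(M, B) = -1 - 2*M (l(M, B) = -1 + (-7*M + M)/3 = -1 + (-6*M)/3 = -1 - 2*M)
(146 + l(Q(3), 1))*9 = (146 + (-1 - 2*3))*9 = (146 + (-1 - 6))*9 = (146 - 7)*9 = 139*9 = 1251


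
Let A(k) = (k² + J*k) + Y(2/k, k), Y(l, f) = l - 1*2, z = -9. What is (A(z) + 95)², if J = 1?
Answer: 2199289/81 ≈ 27152.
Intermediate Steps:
Y(l, f) = -2 + l (Y(l, f) = l - 2 = -2 + l)
A(k) = -2 + k + k² + 2/k (A(k) = (k² + 1*k) + (-2 + 2/k) = (k² + k) + (-2 + 2/k) = (k + k²) + (-2 + 2/k) = -2 + k + k² + 2/k)
(A(z) + 95)² = ((-2 - 9 + (-9)² + 2/(-9)) + 95)² = ((-2 - 9 + 81 + 2*(-⅑)) + 95)² = ((-2 - 9 + 81 - 2/9) + 95)² = (628/9 + 95)² = (1483/9)² = 2199289/81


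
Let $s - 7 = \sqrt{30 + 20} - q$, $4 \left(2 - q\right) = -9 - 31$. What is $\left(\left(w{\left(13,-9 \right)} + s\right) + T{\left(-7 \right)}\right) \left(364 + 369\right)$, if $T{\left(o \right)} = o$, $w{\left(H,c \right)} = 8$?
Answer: $-2932 + 3665 \sqrt{2} \approx 2251.1$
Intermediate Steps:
$q = 12$ ($q = 2 - \frac{-9 - 31}{4} = 2 - -10 = 2 + 10 = 12$)
$s = -5 + 5 \sqrt{2}$ ($s = 7 + \left(\sqrt{30 + 20} - 12\right) = 7 - \left(12 - \sqrt{50}\right) = 7 - \left(12 - 5 \sqrt{2}\right) = -5 + 5 \sqrt{2} \approx 2.0711$)
$\left(\left(w{\left(13,-9 \right)} + s\right) + T{\left(-7 \right)}\right) \left(364 + 369\right) = \left(\left(8 - \left(5 - 5 \sqrt{2}\right)\right) - 7\right) \left(364 + 369\right) = \left(\left(3 + 5 \sqrt{2}\right) - 7\right) 733 = \left(-4 + 5 \sqrt{2}\right) 733 = -2932 + 3665 \sqrt{2}$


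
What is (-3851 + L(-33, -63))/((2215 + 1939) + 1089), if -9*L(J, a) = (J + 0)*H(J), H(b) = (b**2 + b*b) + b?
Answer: 4014/5243 ≈ 0.76559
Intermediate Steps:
H(b) = b + 2*b**2 (H(b) = (b**2 + b**2) + b = 2*b**2 + b = b + 2*b**2)
L(J, a) = -J**2*(1 + 2*J)/9 (L(J, a) = -(J + 0)*J*(1 + 2*J)/9 = -J*J*(1 + 2*J)/9 = -J**2*(1 + 2*J)/9)
(-3851 + L(-33, -63))/((2215 + 1939) + 1089) = (-3851 + (1/9)*(-33)**2*(-1 - 2*(-33)))/((2215 + 1939) + 1089) = (-3851 + (1/9)*1089*(-1 + 66))/(4154 + 1089) = (-3851 + (1/9)*1089*65)/5243 = (-3851 + 7865)*(1/5243) = 4014*(1/5243) = 4014/5243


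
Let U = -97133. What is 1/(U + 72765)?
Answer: -1/24368 ≈ -4.1037e-5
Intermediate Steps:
1/(U + 72765) = 1/(-97133 + 72765) = 1/(-24368) = -1/24368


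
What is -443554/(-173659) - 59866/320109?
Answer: 131589357692/55589808831 ≈ 2.3671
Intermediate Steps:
-443554/(-173659) - 59866/320109 = -443554*(-1/173659) - 59866*1/320109 = 443554/173659 - 59866/320109 = 131589357692/55589808831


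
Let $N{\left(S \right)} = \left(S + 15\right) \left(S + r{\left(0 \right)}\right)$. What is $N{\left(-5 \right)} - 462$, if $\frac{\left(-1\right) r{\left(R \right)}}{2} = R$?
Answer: $-512$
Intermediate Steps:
$r{\left(R \right)} = - 2 R$
$N{\left(S \right)} = S \left(15 + S\right)$ ($N{\left(S \right)} = \left(S + 15\right) \left(S - 0\right) = \left(15 + S\right) \left(S + 0\right) = \left(15 + S\right) S = S \left(15 + S\right)$)
$N{\left(-5 \right)} - 462 = - 5 \left(15 - 5\right) - 462 = \left(-5\right) 10 - 462 = -50 - 462 = -512$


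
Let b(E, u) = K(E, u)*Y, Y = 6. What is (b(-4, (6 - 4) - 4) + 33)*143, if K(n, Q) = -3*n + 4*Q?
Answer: 8151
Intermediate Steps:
b(E, u) = -18*E + 24*u (b(E, u) = (-3*E + 4*u)*6 = -18*E + 24*u)
(b(-4, (6 - 4) - 4) + 33)*143 = ((-18*(-4) + 24*((6 - 4) - 4)) + 33)*143 = ((72 + 24*(2 - 4)) + 33)*143 = ((72 + 24*(-2)) + 33)*143 = ((72 - 48) + 33)*143 = (24 + 33)*143 = 57*143 = 8151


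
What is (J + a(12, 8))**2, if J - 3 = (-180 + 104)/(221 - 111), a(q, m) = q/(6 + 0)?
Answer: 56169/3025 ≈ 18.568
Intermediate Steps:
a(q, m) = q/6
J = 127/55 (J = 3 + (-180 + 104)/(221 - 111) = 3 - 76/110 = 3 - 76*1/110 = 3 - 38/55 = 127/55 ≈ 2.3091)
(J + a(12, 8))**2 = (127/55 + (1/6)*12)**2 = (127/55 + 2)**2 = (237/55)**2 = 56169/3025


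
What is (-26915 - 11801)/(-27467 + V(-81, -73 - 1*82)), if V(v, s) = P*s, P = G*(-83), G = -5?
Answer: 9679/22948 ≈ 0.42178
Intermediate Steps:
P = 415 (P = -5*(-83) = 415)
V(v, s) = 415*s
(-26915 - 11801)/(-27467 + V(-81, -73 - 1*82)) = (-26915 - 11801)/(-27467 + 415*(-73 - 1*82)) = -38716/(-27467 + 415*(-73 - 82)) = -38716/(-27467 + 415*(-155)) = -38716/(-27467 - 64325) = -38716/(-91792) = -38716*(-1/91792) = 9679/22948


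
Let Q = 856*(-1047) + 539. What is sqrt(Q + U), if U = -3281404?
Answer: I*sqrt(4177097) ≈ 2043.8*I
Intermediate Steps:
Q = -895693 (Q = -896232 + 539 = -895693)
sqrt(Q + U) = sqrt(-895693 - 3281404) = sqrt(-4177097) = I*sqrt(4177097)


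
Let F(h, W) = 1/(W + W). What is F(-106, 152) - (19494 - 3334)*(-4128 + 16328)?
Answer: -59934207999/304 ≈ -1.9715e+8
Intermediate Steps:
F(h, W) = 1/(2*W)
F(-106, 152) - (19494 - 3334)*(-4128 + 16328) = (½)/152 - (19494 - 3334)*(-4128 + 16328) = (½)*(1/152) - 16160*12200 = 1/304 - 1*197152000 = 1/304 - 197152000 = -59934207999/304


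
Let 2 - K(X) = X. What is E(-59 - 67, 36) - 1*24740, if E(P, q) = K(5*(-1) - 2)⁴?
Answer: -18179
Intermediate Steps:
K(X) = 2 - X
E(P, q) = 6561 (E(P, q) = (2 - (5*(-1) - 2))⁴ = (2 - (-5 - 2))⁴ = (2 - 1*(-7))⁴ = (2 + 7)⁴ = 9⁴ = 6561)
E(-59 - 67, 36) - 1*24740 = 6561 - 1*24740 = 6561 - 24740 = -18179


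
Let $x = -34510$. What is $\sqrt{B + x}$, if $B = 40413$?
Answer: $\sqrt{5903} \approx 76.831$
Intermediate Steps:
$\sqrt{B + x} = \sqrt{40413 - 34510} = \sqrt{5903}$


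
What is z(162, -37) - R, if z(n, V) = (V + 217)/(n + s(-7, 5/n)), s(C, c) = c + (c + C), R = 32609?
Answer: -20477723/628 ≈ -32608.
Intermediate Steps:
s(C, c) = C + 2*c (s(C, c) = c + (C + c) = C + 2*c)
z(n, V) = (217 + V)/(-7 + n + 10/n) (z(n, V) = (V + 217)/(n + (-7 + 2*(5/n))) = (217 + V)/(n + (-7 + 10/n)) = (217 + V)/(-7 + n + 10/n))
z(162, -37) - R = 162*(217 - 37)/(10 + 162*(-7 + 162)) - 1*32609 = 162*180/(10 + 162*155) - 32609 = 162*180/(10 + 25110) - 32609 = 162*180/25120 - 32609 = 162*(1/25120)*180 - 32609 = 729/628 - 32609 = -20477723/628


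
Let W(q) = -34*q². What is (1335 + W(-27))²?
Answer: 549949401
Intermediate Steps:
(1335 + W(-27))² = (1335 - 34*(-27)²)² = (1335 - 34*729)² = (1335 - 24786)² = (-23451)² = 549949401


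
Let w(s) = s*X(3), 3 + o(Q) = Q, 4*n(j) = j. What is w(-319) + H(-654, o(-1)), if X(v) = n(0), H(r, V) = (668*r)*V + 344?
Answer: 1747832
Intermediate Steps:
n(j) = j/4
o(Q) = -3 + Q
H(r, V) = 344 + 668*V*r (H(r, V) = 668*V*r + 344 = 344 + 668*V*r)
X(v) = 0 (X(v) = (¼)*0 = 0)
w(s) = 0 (w(s) = s*0 = 0)
w(-319) + H(-654, o(-1)) = 0 + (344 + 668*(-3 - 1)*(-654)) = 0 + (344 + 668*(-4)*(-654)) = 0 + (344 + 1747488) = 0 + 1747832 = 1747832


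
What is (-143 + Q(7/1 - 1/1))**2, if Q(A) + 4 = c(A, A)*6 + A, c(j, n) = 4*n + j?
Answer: 1521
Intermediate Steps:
c(j, n) = j + 4*n
Q(A) = -4 + 31*A (Q(A) = -4 + ((A + 4*A)*6 + A) = -4 + ((5*A)*6 + A) = -4 + (30*A + A) = -4 + 31*A)
(-143 + Q(7/1 - 1/1))**2 = (-143 + (-4 + 31*(7/1 - 1/1)))**2 = (-143 + (-4 + 31*(7*1 - 1*1)))**2 = (-143 + (-4 + 31*(7 - 1)))**2 = (-143 + (-4 + 31*6))**2 = (-143 + (-4 + 186))**2 = (-143 + 182)**2 = 39**2 = 1521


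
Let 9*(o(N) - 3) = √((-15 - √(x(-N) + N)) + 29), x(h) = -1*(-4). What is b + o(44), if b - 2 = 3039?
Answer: 3044 + √(14 - 4*√3)/9 ≈ 3044.3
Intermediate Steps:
b = 3041 (b = 2 + 3039 = 3041)
x(h) = 4
o(N) = 3 + √(14 - √(4 + N))/9 (o(N) = 3 + √((-15 - √(4 + N)) + 29)/9 = 3 + √(14 - √(4 + N))/9)
b + o(44) = 3041 + (3 + √(14 - √(4 + 44))/9) = 3041 + (3 + √(14 - √48)/9) = 3041 + (3 + √(14 - 4*√3)/9) = 3044 + √(14 - 4*√3)/9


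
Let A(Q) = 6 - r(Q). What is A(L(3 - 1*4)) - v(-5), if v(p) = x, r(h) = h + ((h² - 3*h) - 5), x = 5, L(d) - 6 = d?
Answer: -9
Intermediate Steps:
L(d) = 6 + d
r(h) = -5 + h² - 2*h (r(h) = h + (-5 + h² - 3*h) = -5 + h² - 2*h)
A(Q) = 11 - Q² + 2*Q (A(Q) = 6 - (-5 + Q² - 2*Q) = 6 + (5 - Q² + 2*Q) = 11 - Q² + 2*Q)
v(p) = 5
A(L(3 - 1*4)) - v(-5) = (11 - (6 + (3 - 1*4))² + 2*(6 + (3 - 1*4))) - 1*5 = (11 - (6 + (3 - 4))² + 2*(6 + (3 - 4))) - 5 = (11 - (6 - 1)² + 2*(6 - 1)) - 5 = (11 - 1*5² + 2*5) - 5 = (11 - 1*25 + 10) - 5 = (11 - 25 + 10) - 5 = -4 - 5 = -9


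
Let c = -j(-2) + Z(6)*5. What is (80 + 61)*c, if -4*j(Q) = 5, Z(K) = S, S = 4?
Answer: 11985/4 ≈ 2996.3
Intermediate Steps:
Z(K) = 4
j(Q) = -5/4 (j(Q) = -¼*5 = -5/4)
c = 85/4 (c = -1*(-5/4) + 4*5 = 5/4 + 20 = 85/4 ≈ 21.250)
(80 + 61)*c = (80 + 61)*(85/4) = 141*(85/4) = 11985/4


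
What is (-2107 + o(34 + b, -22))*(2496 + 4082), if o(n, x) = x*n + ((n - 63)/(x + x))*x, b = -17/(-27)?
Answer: -512044676/27 ≈ -1.8965e+7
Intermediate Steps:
b = 17/27 (b = -17*(-1/27) = 17/27 ≈ 0.62963)
o(n, x) = -63/2 + n/2 + n*x (o(n, x) = n*x + ((-63 + n)/((2*x)))*x = n*x + ((-63 + n)*(1/(2*x)))*x = n*x + ((-63 + n)/(2*x))*x = n*x + (-63/2 + n/2) = -63/2 + n/2 + n*x)
(-2107 + o(34 + b, -22))*(2496 + 4082) = (-2107 + (-63/2 + (34 + 17/27)/2 + (34 + 17/27)*(-22)))*(2496 + 4082) = (-2107 + (-63/2 + (½)*(935/27) + (935/27)*(-22)))*6578 = (-2107 + (-63/2 + 935/54 - 20570/27))*6578 = (-2107 - 20953/27)*6578 = -77842/27*6578 = -512044676/27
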